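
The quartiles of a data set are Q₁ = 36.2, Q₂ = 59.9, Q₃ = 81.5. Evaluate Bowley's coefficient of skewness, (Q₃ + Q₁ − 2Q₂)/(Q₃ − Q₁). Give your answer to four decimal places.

-0.0464

numerator: Q₃ + Q₁ − 2Q₂ = 81.5 + 36.2 − 2×59.9 = -2.1000
denominator: Q₃ − Q₁ = 81.5 − 36.2 = 45.3000
Bowley skewness = -2.1000 / 45.3000 ≈ -0.0464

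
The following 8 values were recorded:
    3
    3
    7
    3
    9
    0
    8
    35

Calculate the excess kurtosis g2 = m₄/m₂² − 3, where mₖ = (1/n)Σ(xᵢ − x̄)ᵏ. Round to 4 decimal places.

x̄ = 8.5000
Σ(xᵢ − x̄)² = 868.0000 ⇒ m₂ = 108.50000
Σ(xᵢ − x̄)⁴ = 501125.5000 ⇒ m₄ = 62640.68750
m₂² = 11772.25000
g2 = m₄/m₂² − 3 = 5.32105 − 3 ≈ 2.3210

2.3210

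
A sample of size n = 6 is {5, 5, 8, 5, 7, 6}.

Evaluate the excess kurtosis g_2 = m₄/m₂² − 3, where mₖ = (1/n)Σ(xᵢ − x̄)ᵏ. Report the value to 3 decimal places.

-1.125

x̄ = 6.0000
Σ(xᵢ − x̄)² = 8.0000 ⇒ m₂ = 1.33333
Σ(xᵢ − x̄)⁴ = 20.0000 ⇒ m₄ = 3.33333
m₂² = 1.77778
g_2 = m₄/m₂² − 3 = 1.87500 − 3 ≈ -1.125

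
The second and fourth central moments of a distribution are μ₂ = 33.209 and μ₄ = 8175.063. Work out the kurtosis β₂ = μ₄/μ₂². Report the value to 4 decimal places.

7.4128

μ₂² = 33.209² = 1102.83768
μ₄/μ₂² = 8175.063 / 1102.83768 = 7.41275
β₂ ≈ 7.4128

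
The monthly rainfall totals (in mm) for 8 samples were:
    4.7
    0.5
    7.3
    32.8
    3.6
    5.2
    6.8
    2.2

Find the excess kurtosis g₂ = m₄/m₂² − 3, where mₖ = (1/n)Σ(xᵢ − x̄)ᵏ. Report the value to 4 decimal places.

x̄ = 7.8875
Σ(xᵢ − x̄)² = 744.8487 ⇒ m₂ = 93.10609
Σ(xᵢ − x̄)⁴ = 389704.5479 ⇒ m₄ = 48713.06849
m₂² = 8668.74469
g₂ = m₄/m₂² − 3 = 5.61939 − 3 ≈ 2.6194

2.6194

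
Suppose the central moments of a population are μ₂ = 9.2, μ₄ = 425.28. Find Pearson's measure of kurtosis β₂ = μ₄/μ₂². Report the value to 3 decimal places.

5.025

μ₂² = 9.2² = 84.64000
μ₄/μ₂² = 425.28 / 84.64000 = 5.02457
β₂ ≈ 5.025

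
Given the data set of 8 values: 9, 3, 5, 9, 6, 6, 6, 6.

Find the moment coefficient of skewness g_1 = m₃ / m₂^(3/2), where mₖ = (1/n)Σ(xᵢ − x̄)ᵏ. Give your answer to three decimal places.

0.103

x̄ = (9 + 3 + 5 + 9 + 6 + 6 + 6 + 6) / 8 = 6.2500
deviations (xᵢ − x̄): 2.7500, -3.2500, -1.2500, 2.7500, -0.2500, -0.2500, -0.2500, -0.2500
Σ(xᵢ − x̄)² = 27.5000 ⇒ m₂ = 27.5000/8 = 3.43750
Σ(xᵢ − x̄)³ = 5.2500 ⇒ m₃ = 5.2500/8 = 0.65625
m₂^(3/2) = 3.43750^(1.5) = 6.37330
g_1 = m₃ / m₂^(3/2) = 0.65625 / 6.37330 ≈ 0.103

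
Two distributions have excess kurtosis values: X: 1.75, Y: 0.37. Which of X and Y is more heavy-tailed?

Higher excess kurtosis ⇒ heavier tails relative to the normal distribution.
1.75 vs 0.37: the larger is 1.75, so X has heavier tails.

X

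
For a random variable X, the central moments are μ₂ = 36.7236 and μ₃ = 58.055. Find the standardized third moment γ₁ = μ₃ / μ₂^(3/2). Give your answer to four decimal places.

0.2609

σ = √μ₂ = √36.7236 = 6.06000
σ³ = μ₂^(3/2) = 222.54502
γ₁ = μ₃/σ³ = 58.055 / 222.54502 ≈ 0.2609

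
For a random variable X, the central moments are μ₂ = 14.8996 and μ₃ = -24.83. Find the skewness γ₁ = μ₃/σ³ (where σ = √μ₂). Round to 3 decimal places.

σ = √μ₂ = √14.8996 = 3.86000
σ³ = μ₂^(3/2) = 57.51246
γ₁ = μ₃/σ³ = -24.83 / 57.51246 ≈ -0.432

-0.432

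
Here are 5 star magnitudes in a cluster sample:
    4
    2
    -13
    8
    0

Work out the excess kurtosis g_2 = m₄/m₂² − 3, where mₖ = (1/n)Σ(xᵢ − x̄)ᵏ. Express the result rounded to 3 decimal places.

-0.318

x̄ = 0.2000
Σ(xᵢ − x̄)² = 252.8000 ⇒ m₂ = 50.56000
Σ(xᵢ − x̄)⁴ = 34280.0960 ⇒ m₄ = 6856.01920
m₂² = 2556.31360
g_2 = m₄/m₂² − 3 = 2.68199 − 3 ≈ -0.318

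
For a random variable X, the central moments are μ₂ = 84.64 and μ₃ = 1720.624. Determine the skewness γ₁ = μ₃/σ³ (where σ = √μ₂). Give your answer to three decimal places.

σ = √μ₂ = √84.64 = 9.20000
σ³ = μ₂^(3/2) = 778.68800
γ₁ = μ₃/σ³ = 1720.624 / 778.68800 ≈ 2.210

2.210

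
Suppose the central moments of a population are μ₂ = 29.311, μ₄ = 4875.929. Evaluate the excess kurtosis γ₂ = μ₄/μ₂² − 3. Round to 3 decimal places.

μ₂² = 29.311² = 859.13472
μ₄/μ₂² = 4875.929 / 859.13472 = 5.67540
γ₂ = 5.67540 − 3 ≈ 2.675

2.675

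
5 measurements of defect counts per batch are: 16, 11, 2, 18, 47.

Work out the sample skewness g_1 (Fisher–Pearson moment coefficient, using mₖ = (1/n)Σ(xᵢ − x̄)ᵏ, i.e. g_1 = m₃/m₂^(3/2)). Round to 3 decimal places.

x̄ = (16 + 11 + 2 + 18 + 47) / 5 = 18.8000
deviations (xᵢ − x̄): -2.8000, -7.8000, -16.8000, -0.8000, 28.2000
Σ(xᵢ − x̄)² = 1146.8000 ⇒ m₂ = 1146.8000/5 = 229.36000
Σ(xᵢ − x̄)³ = 17187.1200 ⇒ m₃ = 17187.1200/5 = 3437.42400
m₂^(3/2) = 229.36000^(1.5) = 3473.57372
g_1 = m₃ / m₂^(3/2) = 3437.42400 / 3473.57372 ≈ 0.990

0.990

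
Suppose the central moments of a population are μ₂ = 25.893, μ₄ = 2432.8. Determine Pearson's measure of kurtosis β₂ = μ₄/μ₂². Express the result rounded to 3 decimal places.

μ₂² = 25.893² = 670.44745
μ₄/μ₂² = 2432.8 / 670.44745 = 3.62862
β₂ ≈ 3.629

3.629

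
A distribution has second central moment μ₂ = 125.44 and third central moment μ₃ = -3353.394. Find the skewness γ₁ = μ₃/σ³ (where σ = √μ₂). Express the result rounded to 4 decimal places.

-2.3869

σ = √μ₂ = √125.44 = 11.20000
σ³ = μ₂^(3/2) = 1404.92800
γ₁ = μ₃/σ³ = -3353.394 / 1404.92800 ≈ -2.3869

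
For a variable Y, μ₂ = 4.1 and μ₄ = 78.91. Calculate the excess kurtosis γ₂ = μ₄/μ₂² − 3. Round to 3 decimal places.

μ₂² = 4.1² = 16.81000
μ₄/μ₂² = 78.91 / 16.81000 = 4.69423
γ₂ = 4.69423 − 3 ≈ 1.694

1.694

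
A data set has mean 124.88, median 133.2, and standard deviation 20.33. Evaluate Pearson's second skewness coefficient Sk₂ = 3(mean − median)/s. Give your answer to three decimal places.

Sk₂ = 3(124.88 − 133.2) / 20.33 = 3 × -8.3200 / 20.33
    = -24.9600 / 20.33 ≈ -1.228

-1.228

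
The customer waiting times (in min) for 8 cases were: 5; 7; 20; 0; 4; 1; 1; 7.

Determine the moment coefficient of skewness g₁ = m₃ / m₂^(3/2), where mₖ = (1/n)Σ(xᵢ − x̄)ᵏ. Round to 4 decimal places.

x̄ = (5 + 7 + 20 + 0 + 4 + 1 + 1 + 7) / 8 = 5.6250
deviations (xᵢ − x̄): -0.6250, 1.3750, 14.3750, -5.6250, -1.6250, -4.6250, -4.6250, 1.3750
Σ(xᵢ − x̄)² = 287.8750 ⇒ m₂ = 287.8750/8 = 35.98438
Σ(xᵢ − x̄)³ = 2595.2813 ⇒ m₃ = 2595.2813/8 = 324.41016
m₂^(3/2) = 35.98438^(1.5) = 215.85939
g₁ = m₃ / m₂^(3/2) = 324.41016 / 215.85939 ≈ 1.5029

1.5029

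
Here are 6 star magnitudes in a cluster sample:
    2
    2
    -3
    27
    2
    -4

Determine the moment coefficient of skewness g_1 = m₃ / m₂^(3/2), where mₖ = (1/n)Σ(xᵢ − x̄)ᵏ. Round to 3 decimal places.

x̄ = (2 + 2 - 3 + 27 + 2 - 4) / 6 = 4.3333
deviations (xᵢ − x̄): -2.3333, -2.3333, -7.3333, 22.6667, -2.3333, -8.3333
Σ(xᵢ − x̄)² = 653.3333 ⇒ m₂ = 653.3333/6 = 108.88889
Σ(xᵢ − x̄)³ = 10634.4444 ⇒ m₃ = 10634.4444/6 = 1772.40741
m₂^(3/2) = 108.88889^(1.5) = 1136.25380
g_1 = m₃ / m₂^(3/2) = 1772.40741 / 1136.25380 ≈ 1.560

1.560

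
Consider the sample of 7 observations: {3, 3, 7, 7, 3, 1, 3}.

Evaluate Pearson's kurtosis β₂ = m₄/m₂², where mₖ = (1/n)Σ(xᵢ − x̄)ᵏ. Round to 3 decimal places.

1.940

x̄ = 3.8571
Σ(xᵢ − x̄)² = 30.8571 ⇒ m₂ = 4.40816
Σ(xᵢ − x̄)⁴ = 263.9300 ⇒ m₄ = 37.70429
m₂² = 19.43190
β₂ = m₄/m₂² = 37.70429 / 19.43190 ≈ 1.940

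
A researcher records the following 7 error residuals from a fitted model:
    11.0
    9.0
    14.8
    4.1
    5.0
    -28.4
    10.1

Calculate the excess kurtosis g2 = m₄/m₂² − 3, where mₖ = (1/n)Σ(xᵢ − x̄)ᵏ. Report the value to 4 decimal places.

x̄ = 3.6571
Σ(xᵢ − x̄)² = 1277.7971 ⇒ m₂ = 182.54245
Σ(xᵢ − x̄)⁴ = 1076950.8186 ⇒ m₄ = 153850.11694
m₂² = 33321.74568
g2 = m₄/m₂² − 3 = 4.61711 − 3 ≈ 1.6171

1.6171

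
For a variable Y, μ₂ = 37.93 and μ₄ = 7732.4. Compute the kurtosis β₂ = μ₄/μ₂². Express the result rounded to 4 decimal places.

μ₂² = 37.93² = 1438.68490
μ₄/μ₂² = 7732.4 / 1438.68490 = 5.37463
β₂ ≈ 5.3746

5.3746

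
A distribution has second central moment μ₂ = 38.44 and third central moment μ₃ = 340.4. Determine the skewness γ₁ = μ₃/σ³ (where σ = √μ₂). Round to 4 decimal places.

1.4283

σ = √μ₂ = √38.44 = 6.20000
σ³ = μ₂^(3/2) = 238.32800
γ₁ = μ₃/σ³ = 340.4 / 238.32800 ≈ 1.4283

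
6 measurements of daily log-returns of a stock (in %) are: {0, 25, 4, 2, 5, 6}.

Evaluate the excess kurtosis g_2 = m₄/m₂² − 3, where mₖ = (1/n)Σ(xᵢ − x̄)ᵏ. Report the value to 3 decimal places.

0.821

x̄ = 7.0000
Σ(xᵢ − x̄)² = 412.0000 ⇒ m₂ = 68.66667
Σ(xᵢ − x̄)⁴ = 108100.0000 ⇒ m₄ = 18016.66667
m₂² = 4715.11111
g_2 = m₄/m₂² − 3 = 3.82105 − 3 ≈ 0.821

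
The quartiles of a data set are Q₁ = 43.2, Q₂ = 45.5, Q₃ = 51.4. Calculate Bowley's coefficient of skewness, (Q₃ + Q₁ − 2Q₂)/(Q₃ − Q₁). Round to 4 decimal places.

numerator: Q₃ + Q₁ − 2Q₂ = 51.4 + 43.2 − 2×45.5 = 3.6000
denominator: Q₃ − Q₁ = 51.4 − 43.2 = 8.2000
Bowley skewness = 3.6000 / 8.2000 ≈ 0.4390

0.4390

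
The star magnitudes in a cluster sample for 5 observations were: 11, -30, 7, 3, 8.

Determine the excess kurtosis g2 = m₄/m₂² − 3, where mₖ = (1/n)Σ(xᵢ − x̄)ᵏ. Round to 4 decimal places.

0.1075

x̄ = -0.2000
Σ(xᵢ − x̄)² = 1142.8000 ⇒ m₂ = 228.56000
Σ(xᵢ − x̄)⁴ = 811663.6960 ⇒ m₄ = 162332.73920
m₂² = 52239.67360
g2 = m₄/m₂² − 3 = 3.10746 − 3 ≈ 0.1075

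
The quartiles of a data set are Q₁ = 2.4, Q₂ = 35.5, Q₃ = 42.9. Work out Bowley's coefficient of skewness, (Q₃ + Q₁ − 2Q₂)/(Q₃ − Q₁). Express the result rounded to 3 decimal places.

-0.635

numerator: Q₃ + Q₁ − 2Q₂ = 42.9 + 2.4 − 2×35.5 = -25.7000
denominator: Q₃ − Q₁ = 42.9 − 2.4 = 40.5000
Bowley skewness = -25.7000 / 40.5000 ≈ -0.635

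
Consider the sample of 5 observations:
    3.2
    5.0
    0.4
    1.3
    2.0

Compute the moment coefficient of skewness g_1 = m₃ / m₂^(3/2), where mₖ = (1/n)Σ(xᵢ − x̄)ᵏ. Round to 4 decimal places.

x̄ = (3.2 + 5.0 + 0.4 + 1.3 + 2.0) / 5 = 2.3800
deviations (xᵢ − x̄): 0.8200, 2.6200, -1.9800, -1.0800, -0.3800
Σ(xᵢ − x̄)² = 12.7680 ⇒ m₂ = 12.7680/5 = 2.55360
Σ(xᵢ − x̄)³ = 9.4591 ⇒ m₃ = 9.4591/5 = 1.89182
m₂^(3/2) = 2.55360^(1.5) = 4.08065
g_1 = m₃ / m₂^(3/2) = 1.89182 / 4.08065 ≈ 0.4636

0.4636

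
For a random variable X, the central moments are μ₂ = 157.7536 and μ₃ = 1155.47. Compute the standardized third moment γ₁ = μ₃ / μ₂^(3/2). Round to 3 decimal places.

σ = √μ₂ = √157.7536 = 12.56000
σ³ = μ₂^(3/2) = 1981.38522
γ₁ = μ₃/σ³ = 1155.47 / 1981.38522 ≈ 0.583

0.583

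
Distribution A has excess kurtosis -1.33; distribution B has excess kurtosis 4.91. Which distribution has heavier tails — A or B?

Higher excess kurtosis ⇒ heavier tails relative to the normal distribution.
-1.33 vs 4.91: the larger is 4.91, so B has heavier tails. (B is leptokurtic — heavier-than-normal tails; the other is platykurtic.)

B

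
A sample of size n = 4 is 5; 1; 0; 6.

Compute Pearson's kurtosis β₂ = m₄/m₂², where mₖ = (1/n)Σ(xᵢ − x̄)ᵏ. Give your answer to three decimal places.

1.148

x̄ = 3.0000
Σ(xᵢ − x̄)² = 26.0000 ⇒ m₂ = 6.50000
Σ(xᵢ − x̄)⁴ = 194.0000 ⇒ m₄ = 48.50000
m₂² = 42.25000
β₂ = m₄/m₂² = 48.50000 / 42.25000 ≈ 1.148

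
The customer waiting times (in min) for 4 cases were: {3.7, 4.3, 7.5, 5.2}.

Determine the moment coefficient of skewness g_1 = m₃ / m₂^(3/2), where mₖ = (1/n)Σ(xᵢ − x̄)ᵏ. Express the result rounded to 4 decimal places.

0.7206

x̄ = (3.7 + 4.3 + 7.5 + 5.2) / 4 = 5.1750
deviations (xᵢ − x̄): -1.4750, -0.8750, 2.3250, 0.0250
Σ(xᵢ − x̄)² = 8.3475 ⇒ m₂ = 8.3475/4 = 2.08688
Σ(xᵢ − x̄)³ = 8.6891 ⇒ m₃ = 8.6891/4 = 2.17228
m₂^(3/2) = 2.08688^(1.5) = 3.01470
g_1 = m₃ / m₂^(3/2) = 2.17228 / 3.01470 ≈ 0.7206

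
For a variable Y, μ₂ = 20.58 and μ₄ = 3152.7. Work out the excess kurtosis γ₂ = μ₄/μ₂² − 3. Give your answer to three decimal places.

4.444

μ₂² = 20.58² = 423.53640
μ₄/μ₂² = 3152.7 / 423.53640 = 7.44375
γ₂ = 7.44375 − 3 ≈ 4.444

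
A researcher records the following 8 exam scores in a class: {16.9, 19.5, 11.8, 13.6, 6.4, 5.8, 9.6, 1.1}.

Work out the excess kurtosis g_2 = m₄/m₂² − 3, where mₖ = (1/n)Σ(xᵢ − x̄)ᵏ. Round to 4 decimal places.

-1.0173

x̄ = 10.5875
Σ(xᵢ − x̄)² = 261.2688 ⇒ m₂ = 32.65859
Σ(xᵢ − x̄)⁴ = 16917.9469 ⇒ m₄ = 2114.74336
m₂² = 1066.58375
g_2 = m₄/m₂² − 3 = 1.98273 − 3 ≈ -1.0173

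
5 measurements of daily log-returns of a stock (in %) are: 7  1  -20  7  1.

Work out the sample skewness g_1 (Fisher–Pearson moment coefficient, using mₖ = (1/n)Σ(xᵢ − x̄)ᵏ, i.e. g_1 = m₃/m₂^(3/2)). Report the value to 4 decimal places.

-1.2353

x̄ = (7 + 1 - 20 + 7 + 1) / 5 = -0.8000
deviations (xᵢ − x̄): 7.8000, 1.8000, -19.2000, 7.8000, 1.8000
Σ(xᵢ − x̄)² = 496.8000 ⇒ m₂ = 496.8000/5 = 99.36000
Σ(xᵢ − x̄)³ = -6117.1200 ⇒ m₃ = -6117.1200/5 = -1223.42400
m₂^(3/2) = 99.36000^(1.5) = 990.41538
g_1 = m₃ / m₂^(3/2) = -1223.42400 / 990.41538 ≈ -1.2353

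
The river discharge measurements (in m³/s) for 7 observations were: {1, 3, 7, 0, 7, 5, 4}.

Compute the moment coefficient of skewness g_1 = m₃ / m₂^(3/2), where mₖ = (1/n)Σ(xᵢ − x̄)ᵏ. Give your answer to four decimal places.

-0.1564

x̄ = (1 + 3 + 7 + 0 + 7 + 5 + 4) / 7 = 3.8571
deviations (xᵢ − x̄): -2.8571, -0.8571, 3.1429, -3.8571, 3.1429, 1.1429, 0.1429
Σ(xᵢ − x̄)² = 44.8571 ⇒ m₂ = 44.8571/7 = 6.40816
Σ(xᵢ − x̄)³ = -17.7551 ⇒ m₃ = -17.7551/7 = -2.53644
m₂^(3/2) = 6.40816^(1.5) = 16.22185
g_1 = m₃ / m₂^(3/2) = -2.53644 / 16.22185 ≈ -0.1564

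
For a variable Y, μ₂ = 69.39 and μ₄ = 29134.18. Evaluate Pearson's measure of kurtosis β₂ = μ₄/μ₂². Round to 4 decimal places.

μ₂² = 69.39² = 4814.97210
μ₄/μ₂² = 29134.18 / 4814.97210 = 6.05075
β₂ ≈ 6.0507

6.0507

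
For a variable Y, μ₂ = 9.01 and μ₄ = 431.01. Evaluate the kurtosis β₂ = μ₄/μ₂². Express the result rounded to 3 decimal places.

μ₂² = 9.01² = 81.18010
μ₄/μ₂² = 431.01 / 81.18010 = 5.30931
β₂ ≈ 5.309

5.309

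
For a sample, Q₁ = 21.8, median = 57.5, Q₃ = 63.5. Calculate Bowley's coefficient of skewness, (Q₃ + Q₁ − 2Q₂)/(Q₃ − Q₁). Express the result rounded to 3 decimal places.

numerator: Q₃ + Q₁ − 2Q₂ = 63.5 + 21.8 − 2×57.5 = -29.7000
denominator: Q₃ − Q₁ = 63.5 − 21.8 = 41.7000
Bowley skewness = -29.7000 / 41.7000 ≈ -0.712

-0.712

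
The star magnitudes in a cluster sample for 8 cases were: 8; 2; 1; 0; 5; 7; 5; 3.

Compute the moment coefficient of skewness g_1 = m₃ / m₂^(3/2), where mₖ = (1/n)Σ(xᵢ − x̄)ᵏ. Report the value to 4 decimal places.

x̄ = (8 + 2 + 1 + 0 + 5 + 7 + 5 + 3) / 8 = 3.8750
deviations (xᵢ − x̄): 4.1250, -1.8750, -2.8750, -3.8750, 1.1250, 3.1250, 1.1250, -0.8750
Σ(xᵢ − x̄)² = 56.8750 ⇒ m₂ = 56.8750/8 = 7.10938
Σ(xᵢ − x̄)³ = 14.3438 ⇒ m₃ = 14.3438/8 = 1.79297
m₂^(3/2) = 7.10938^(1.5) = 18.95602
g_1 = m₃ / m₂^(3/2) = 1.79297 / 18.95602 ≈ 0.0946

0.0946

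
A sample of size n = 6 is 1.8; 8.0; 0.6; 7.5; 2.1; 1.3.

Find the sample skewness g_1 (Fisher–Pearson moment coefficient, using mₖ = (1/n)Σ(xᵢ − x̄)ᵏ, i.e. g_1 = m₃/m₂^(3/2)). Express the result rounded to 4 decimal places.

0.6378

x̄ = (1.8 + 8.0 + 0.6 + 7.5 + 2.1 + 1.3) / 6 = 3.5500
deviations (xᵢ − x̄): -1.7500, 4.4500, -2.9500, 3.9500, -1.4500, -2.2500
Σ(xᵢ − x̄)² = 54.3350 ⇒ m₂ = 54.3350/6 = 9.05583
Σ(xᵢ − x̄)³ = 104.2800 ⇒ m₃ = 104.2800/6 = 17.38000
m₂^(3/2) = 9.05583^(1.5) = 27.25164
g_1 = m₃ / m₂^(3/2) = 17.38000 / 27.25164 ≈ 0.6378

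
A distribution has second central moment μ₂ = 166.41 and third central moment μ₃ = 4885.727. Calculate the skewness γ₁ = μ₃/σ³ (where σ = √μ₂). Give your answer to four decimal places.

2.2759

σ = √μ₂ = √166.41 = 12.90000
σ³ = μ₂^(3/2) = 2146.68900
γ₁ = μ₃/σ³ = 4885.727 / 2146.68900 ≈ 2.2759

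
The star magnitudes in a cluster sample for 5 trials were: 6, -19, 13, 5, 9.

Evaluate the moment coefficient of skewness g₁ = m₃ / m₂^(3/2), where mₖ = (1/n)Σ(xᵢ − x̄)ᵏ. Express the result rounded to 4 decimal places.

x̄ = (6 - 19 + 13 + 5 + 9) / 5 = 2.8000
deviations (xᵢ − x̄): 3.2000, -21.8000, 10.2000, 2.2000, 6.2000
Σ(xᵢ − x̄)² = 632.8000 ⇒ m₂ = 632.8000/5 = 126.56000
Σ(xᵢ − x̄)³ = -9017.2800 ⇒ m₃ = -9017.2800/5 = -1803.45600
m₂^(3/2) = 126.56000^(1.5) = 1423.78594
g₁ = m₃ / m₂^(3/2) = -1803.45600 / 1423.78594 ≈ -1.2667

-1.2667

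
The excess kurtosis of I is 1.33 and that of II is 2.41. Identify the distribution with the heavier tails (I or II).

II

Higher excess kurtosis ⇒ heavier tails relative to the normal distribution.
1.33 vs 2.41: the larger is 2.41, so II has heavier tails.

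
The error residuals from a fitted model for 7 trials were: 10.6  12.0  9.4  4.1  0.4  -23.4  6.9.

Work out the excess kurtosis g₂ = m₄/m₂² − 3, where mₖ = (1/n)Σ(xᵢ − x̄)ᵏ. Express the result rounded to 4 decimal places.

x̄ = 2.8571
Σ(xᵢ − x̄)² = 899.7171 ⇒ m₂ = 128.53102
Σ(xᵢ − x̄)⁴ = 488044.5505 ⇒ m₄ = 69720.65007
m₂² = 16520.22321
g₂ = m₄/m₂² − 3 = 4.22032 − 3 ≈ 1.2203

1.2203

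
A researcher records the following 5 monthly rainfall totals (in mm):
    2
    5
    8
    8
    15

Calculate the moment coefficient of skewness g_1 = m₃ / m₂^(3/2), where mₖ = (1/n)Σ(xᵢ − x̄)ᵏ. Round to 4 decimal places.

0.5273

x̄ = (2 + 5 + 8 + 8 + 15) / 5 = 7.6000
deviations (xᵢ − x̄): -5.6000, -2.6000, 0.4000, 0.4000, 7.4000
Σ(xᵢ − x̄)² = 93.2000 ⇒ m₂ = 93.2000/5 = 18.64000
Σ(xᵢ − x̄)³ = 212.1600 ⇒ m₃ = 212.1600/5 = 42.43200
m₂^(3/2) = 18.64000^(1.5) = 80.47646
g_1 = m₃ / m₂^(3/2) = 42.43200 / 80.47646 ≈ 0.5273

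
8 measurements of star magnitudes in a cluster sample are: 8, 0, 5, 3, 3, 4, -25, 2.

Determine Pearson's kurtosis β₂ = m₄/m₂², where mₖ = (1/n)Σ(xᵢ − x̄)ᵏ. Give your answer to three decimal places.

5.599

x̄ = 0.0000
Σ(xᵢ − x̄)² = 752.0000 ⇒ m₂ = 94.00000
Σ(xᵢ − x̄)⁴ = 395780.0000 ⇒ m₄ = 49472.50000
m₂² = 8836.00000
β₂ = m₄/m₂² = 49472.50000 / 8836.00000 ≈ 5.599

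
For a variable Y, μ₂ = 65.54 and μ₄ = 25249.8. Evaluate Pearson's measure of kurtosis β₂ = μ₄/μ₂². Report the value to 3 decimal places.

μ₂² = 65.54² = 4295.49160
μ₄/μ₂² = 25249.8 / 4295.49160 = 5.87821
β₂ ≈ 5.878

5.878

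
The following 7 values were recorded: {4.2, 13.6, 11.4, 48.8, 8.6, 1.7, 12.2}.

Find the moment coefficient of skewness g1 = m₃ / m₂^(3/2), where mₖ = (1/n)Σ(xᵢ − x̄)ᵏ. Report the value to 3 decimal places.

1.716

x̄ = (4.2 + 13.6 + 11.4 + 48.8 + 8.6 + 1.7 + 12.2) / 7 = 14.3571
deviations (xᵢ − x̄): -10.1571, -0.7571, -2.9571, 34.4429, -5.7571, -12.6571, -2.1571
Σ(xᵢ − x̄)² = 1496.7971 ⇒ m₂ = 1496.7971/7 = 213.82816
Σ(xᵢ − x̄)³ = 37557.1669 ⇒ m₃ = 37557.1669/7 = 5365.30956
m₂^(3/2) = 213.82816^(1.5) = 3126.78024
g1 = m₃ / m₂^(3/2) = 5365.30956 / 3126.78024 ≈ 1.716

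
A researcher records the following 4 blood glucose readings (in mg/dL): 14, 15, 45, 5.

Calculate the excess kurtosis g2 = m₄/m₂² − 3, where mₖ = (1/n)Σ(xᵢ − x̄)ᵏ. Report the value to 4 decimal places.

-0.8038

x̄ = 19.7500
Σ(xᵢ − x̄)² = 910.7500 ⇒ m₂ = 227.68750
Σ(xᵢ − x̄)⁴ = 455421.5781 ⇒ m₄ = 113855.39453
m₂² = 51841.59766
g2 = m₄/m₂² − 3 = 2.19622 − 3 ≈ -0.8038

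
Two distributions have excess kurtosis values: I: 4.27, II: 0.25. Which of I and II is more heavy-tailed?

Higher excess kurtosis ⇒ heavier tails relative to the normal distribution.
4.27 vs 0.25: the larger is 4.27, so I has heavier tails.

I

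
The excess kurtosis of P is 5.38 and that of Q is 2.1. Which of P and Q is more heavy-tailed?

Higher excess kurtosis ⇒ heavier tails relative to the normal distribution.
5.38 vs 2.1: the larger is 5.38, so P has heavier tails.

P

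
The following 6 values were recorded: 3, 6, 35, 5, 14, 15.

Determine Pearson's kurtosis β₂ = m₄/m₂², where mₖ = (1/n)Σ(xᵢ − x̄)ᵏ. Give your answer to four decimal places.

x̄ = 13.0000
Σ(xᵢ − x̄)² = 702.0000 ⇒ m₂ = 117.00000
Σ(xᵢ − x̄)⁴ = 250770.0000 ⇒ m₄ = 41795.00000
m₂² = 13689.00000
β₂ = m₄/m₂² = 41795.00000 / 13689.00000 ≈ 3.0532

3.0532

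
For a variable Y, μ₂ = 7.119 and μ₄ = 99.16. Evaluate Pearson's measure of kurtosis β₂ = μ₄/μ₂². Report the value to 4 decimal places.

1.9566

μ₂² = 7.119² = 50.68016
μ₄/μ₂² = 99.16 / 50.68016 = 1.95658
β₂ ≈ 1.9566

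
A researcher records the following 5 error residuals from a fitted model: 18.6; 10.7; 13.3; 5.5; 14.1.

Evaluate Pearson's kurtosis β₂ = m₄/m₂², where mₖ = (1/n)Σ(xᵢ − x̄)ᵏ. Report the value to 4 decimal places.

2.2008

x̄ = 12.4400
Σ(xᵢ − x̄)² = 92.6320 ⇒ m₂ = 18.52640
Σ(xᵢ − x̄)⁴ = 3776.9076 ⇒ m₄ = 755.38153
m₂² = 343.22750
β₂ = m₄/m₂² = 755.38153 / 343.22750 ≈ 2.2008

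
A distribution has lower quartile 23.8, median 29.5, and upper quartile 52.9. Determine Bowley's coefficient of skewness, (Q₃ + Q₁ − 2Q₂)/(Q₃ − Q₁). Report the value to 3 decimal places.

numerator: Q₃ + Q₁ − 2Q₂ = 52.9 + 23.8 − 2×29.5 = 17.7000
denominator: Q₃ − Q₁ = 52.9 − 23.8 = 29.1000
Bowley skewness = 17.7000 / 29.1000 ≈ 0.608

0.608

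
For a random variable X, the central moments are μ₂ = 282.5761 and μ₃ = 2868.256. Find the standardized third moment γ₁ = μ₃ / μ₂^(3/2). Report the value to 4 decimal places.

0.6038

σ = √μ₂ = √282.5761 = 16.81000
σ³ = μ₂^(3/2) = 4750.10424
γ₁ = μ₃/σ³ = 2868.256 / 4750.10424 ≈ 0.6038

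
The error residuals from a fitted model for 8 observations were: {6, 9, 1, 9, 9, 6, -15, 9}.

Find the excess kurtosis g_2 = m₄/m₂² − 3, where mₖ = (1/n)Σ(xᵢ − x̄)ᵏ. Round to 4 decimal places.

x̄ = 4.2500
Σ(xᵢ − x̄)² = 477.5000 ⇒ m₂ = 59.68750
Σ(xᵢ − x̄)⁴ = 139483.1563 ⇒ m₄ = 17435.39453
m₂² = 3562.59766
g_2 = m₄/m₂² − 3 = 4.89401 − 3 ≈ 1.8940

1.8940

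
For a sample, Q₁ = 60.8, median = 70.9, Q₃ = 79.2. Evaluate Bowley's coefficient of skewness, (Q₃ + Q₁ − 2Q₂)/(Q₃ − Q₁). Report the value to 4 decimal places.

-0.0978

numerator: Q₃ + Q₁ − 2Q₂ = 79.2 + 60.8 − 2×70.9 = -1.8000
denominator: Q₃ − Q₁ = 79.2 − 60.8 = 18.4000
Bowley skewness = -1.8000 / 18.4000 ≈ -0.0978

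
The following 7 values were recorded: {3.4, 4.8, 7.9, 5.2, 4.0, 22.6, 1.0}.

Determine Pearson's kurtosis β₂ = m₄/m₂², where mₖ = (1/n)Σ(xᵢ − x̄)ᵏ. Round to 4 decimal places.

x̄ = 6.9857
Σ(xᵢ − x̄)² = 310.2086 ⇒ m₂ = 44.31551
Σ(xᵢ − x̄)⁴ = 61003.4966 ⇒ m₄ = 8714.78523
m₂² = 1963.86444
β₂ = m₄/m₂² = 8714.78523 / 1963.86444 ≈ 4.4376

4.4376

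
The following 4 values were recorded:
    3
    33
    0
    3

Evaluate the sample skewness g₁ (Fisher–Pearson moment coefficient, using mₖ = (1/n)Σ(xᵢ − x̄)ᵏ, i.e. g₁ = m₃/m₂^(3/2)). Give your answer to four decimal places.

1.1256

x̄ = (3 + 33 + 0 + 3) / 4 = 9.7500
deviations (xᵢ − x̄): -6.7500, 23.2500, -9.7500, -6.7500
Σ(xᵢ − x̄)² = 726.7500 ⇒ m₂ = 726.7500/4 = 181.68750
Σ(xᵢ − x̄)³ = 11026.1250 ⇒ m₃ = 11026.1250/4 = 2756.53125
m₂^(3/2) = 181.68750^(1.5) = 2448.99317
g₁ = m₃ / m₂^(3/2) = 2756.53125 / 2448.99317 ≈ 1.1256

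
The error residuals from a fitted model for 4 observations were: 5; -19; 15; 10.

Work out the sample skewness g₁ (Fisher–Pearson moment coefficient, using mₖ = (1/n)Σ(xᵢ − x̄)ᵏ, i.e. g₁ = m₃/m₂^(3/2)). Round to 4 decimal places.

x̄ = (5 - 19 + 15 + 10) / 4 = 2.7500
deviations (xᵢ − x̄): 2.2500, -21.7500, 12.2500, 7.2500
Σ(xᵢ − x̄)² = 680.7500 ⇒ m₂ = 680.7500/4 = 170.18750
Σ(xᵢ − x̄)³ = -8058.3750 ⇒ m₃ = -8058.3750/4 = -2014.59375
m₂^(3/2) = 170.18750^(1.5) = 2220.19688
g₁ = m₃ / m₂^(3/2) = -2014.59375 / 2220.19688 ≈ -0.9074

-0.9074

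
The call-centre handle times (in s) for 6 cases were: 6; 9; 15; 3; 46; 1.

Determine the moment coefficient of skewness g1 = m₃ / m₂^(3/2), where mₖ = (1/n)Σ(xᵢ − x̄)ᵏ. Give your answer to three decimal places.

x̄ = (6 + 9 + 15 + 3 + 46 + 1) / 6 = 13.3333
deviations (xᵢ − x̄): -7.3333, -4.3333, 1.6667, -10.3333, 32.6667, -12.3333
Σ(xᵢ − x̄)² = 1401.3333 ⇒ m₂ = 1401.3333/6 = 233.55556
Σ(xᵢ − x̄)³ = 31408.4444 ⇒ m₃ = 31408.4444/6 = 5234.74074
m₂^(3/2) = 233.55556^(1.5) = 3569.31850
g1 = m₃ / m₂^(3/2) = 5234.74074 / 3569.31850 ≈ 1.467

1.467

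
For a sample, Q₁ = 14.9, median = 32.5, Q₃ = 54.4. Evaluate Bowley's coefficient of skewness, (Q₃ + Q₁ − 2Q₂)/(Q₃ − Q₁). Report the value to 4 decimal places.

0.1089

numerator: Q₃ + Q₁ − 2Q₂ = 54.4 + 14.9 − 2×32.5 = 4.3000
denominator: Q₃ − Q₁ = 54.4 − 14.9 = 39.5000
Bowley skewness = 4.3000 / 39.5000 ≈ 0.1089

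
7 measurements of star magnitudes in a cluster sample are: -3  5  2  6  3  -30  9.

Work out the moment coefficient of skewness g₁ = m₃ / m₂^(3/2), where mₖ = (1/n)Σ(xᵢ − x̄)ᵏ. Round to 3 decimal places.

x̄ = (-3 + 5 + 2 + 6 + 3 - 30 + 9) / 7 = -1.1429
deviations (xᵢ − x̄): -1.8571, 6.1429, 3.1429, 7.1429, 4.1429, -28.8571, 10.1429
Σ(xᵢ − x̄)² = 1054.8571 ⇒ m₂ = 1054.8571/7 = 150.69388
Σ(xᵢ − x̄)³ = -22294.8980 ⇒ m₃ = -22294.8980/7 = -3184.98542
m₂^(3/2) = 150.69388^(1.5) = 1849.87938
g₁ = m₃ / m₂^(3/2) = -3184.98542 / 1849.87938 ≈ -1.722

-1.722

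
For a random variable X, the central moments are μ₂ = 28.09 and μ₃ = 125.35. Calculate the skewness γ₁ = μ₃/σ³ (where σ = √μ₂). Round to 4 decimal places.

σ = √μ₂ = √28.09 = 5.30000
σ³ = μ₂^(3/2) = 148.87700
γ₁ = μ₃/σ³ = 125.35 / 148.87700 ≈ 0.8420

0.8420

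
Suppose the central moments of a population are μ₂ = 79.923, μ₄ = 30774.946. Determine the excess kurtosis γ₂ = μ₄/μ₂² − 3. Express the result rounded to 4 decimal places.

μ₂² = 79.923² = 6387.68593
μ₄/μ₂² = 30774.946 / 6387.68593 = 4.81786
γ₂ = 4.81786 − 3 ≈ 1.8179

1.8179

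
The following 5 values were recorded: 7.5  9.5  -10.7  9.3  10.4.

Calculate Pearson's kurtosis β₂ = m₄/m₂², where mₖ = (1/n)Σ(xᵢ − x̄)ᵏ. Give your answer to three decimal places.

3.180

x̄ = 5.2000
Σ(xᵢ − x̄)² = 320.4400 ⇒ m₂ = 64.08800
Σ(xᵢ − x̄)⁴ = 65296.4980 ⇒ m₄ = 13059.29960
m₂² = 4107.27174
β₂ = m₄/m₂² = 13059.29960 / 4107.27174 ≈ 3.180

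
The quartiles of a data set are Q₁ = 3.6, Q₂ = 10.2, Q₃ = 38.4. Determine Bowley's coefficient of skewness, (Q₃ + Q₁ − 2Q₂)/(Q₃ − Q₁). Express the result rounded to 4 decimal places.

numerator: Q₃ + Q₁ − 2Q₂ = 38.4 + 3.6 − 2×10.2 = 21.6000
denominator: Q₃ − Q₁ = 38.4 − 3.6 = 34.8000
Bowley skewness = 21.6000 / 34.8000 ≈ 0.6207

0.6207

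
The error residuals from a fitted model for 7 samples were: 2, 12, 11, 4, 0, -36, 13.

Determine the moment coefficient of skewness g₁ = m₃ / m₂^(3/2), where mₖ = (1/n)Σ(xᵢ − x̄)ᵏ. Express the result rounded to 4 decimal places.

x̄ = (2 + 12 + 11 + 4 + 0 - 36 + 13) / 7 = 0.8571
deviations (xᵢ − x̄): 1.1429, 11.1429, 10.1429, 3.1429, -0.8571, -36.8571, 12.1429
Σ(xᵢ − x̄)² = 1744.8571 ⇒ m₂ = 1744.8571/7 = 249.26531
Σ(xᵢ − x̄)³ = -45819.1837 ⇒ m₃ = -45819.1837/7 = -6545.59767
m₂^(3/2) = 249.26531^(1.5) = 3935.43509
g₁ = m₃ / m₂^(3/2) = -6545.59767 / 3935.43509 ≈ -1.6632

-1.6632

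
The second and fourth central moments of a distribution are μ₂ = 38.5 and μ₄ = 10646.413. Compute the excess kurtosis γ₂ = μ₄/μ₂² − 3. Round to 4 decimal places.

4.1826

μ₂² = 38.5² = 1482.25000
μ₄/μ₂² = 10646.413 / 1482.25000 = 7.18260
γ₂ = 7.18260 − 3 ≈ 4.1826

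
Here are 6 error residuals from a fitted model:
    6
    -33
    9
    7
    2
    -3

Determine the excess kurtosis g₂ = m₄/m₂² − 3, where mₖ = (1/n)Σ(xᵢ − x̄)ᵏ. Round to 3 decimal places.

x̄ = -2.0000
Σ(xᵢ − x̄)² = 1244.0000 ⇒ m₂ = 207.33333
Σ(xᵢ − x̄)⁴ = 949076.0000 ⇒ m₄ = 158179.33333
m₂² = 42987.11111
g₂ = m₄/m₂² − 3 = 3.67969 − 3 ≈ 0.680

0.680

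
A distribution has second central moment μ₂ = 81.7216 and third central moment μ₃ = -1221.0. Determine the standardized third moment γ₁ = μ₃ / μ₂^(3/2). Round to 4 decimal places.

-1.6528

σ = √μ₂ = √81.7216 = 9.04000
σ³ = μ₂^(3/2) = 738.76326
γ₁ = μ₃/σ³ = -1221.0 / 738.76326 ≈ -1.6528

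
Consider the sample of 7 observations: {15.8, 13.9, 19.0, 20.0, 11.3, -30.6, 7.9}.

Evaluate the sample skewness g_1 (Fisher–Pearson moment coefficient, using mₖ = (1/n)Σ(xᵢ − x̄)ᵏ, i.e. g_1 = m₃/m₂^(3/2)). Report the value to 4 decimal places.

-1.8047

x̄ = (15.8 + 13.9 + 19.0 + 20.0 + 11.3 - 30.6 + 7.9) / 7 = 8.1857
deviations (xᵢ − x̄): 7.6143, 5.7143, 10.8143, 11.8143, 3.1143, -38.7857, -0.2857
Σ(xᵢ − x̄)² = 1861.2686 ⇒ m₂ = 1861.2686/7 = 265.89551
Σ(xᵢ − x̄)³ = -54774.6263 ⇒ m₃ = -54774.6263/7 = -7824.94662
m₂^(3/2) = 265.89551^(1.5) = 4335.77270
g_1 = m₃ / m₂^(3/2) = -7824.94662 / 4335.77270 ≈ -1.8047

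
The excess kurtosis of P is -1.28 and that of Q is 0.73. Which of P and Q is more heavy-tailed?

Higher excess kurtosis ⇒ heavier tails relative to the normal distribution.
-1.28 vs 0.73: the larger is 0.73, so Q has heavier tails. (Q is leptokurtic — heavier-than-normal tails; the other is platykurtic.)

Q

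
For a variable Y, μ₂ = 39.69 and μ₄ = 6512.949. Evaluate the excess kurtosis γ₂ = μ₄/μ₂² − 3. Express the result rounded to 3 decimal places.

μ₂² = 39.69² = 1575.29610
μ₄/μ₂² = 6512.949 / 1575.29610 = 4.13443
γ₂ = 4.13443 − 3 ≈ 1.134

1.134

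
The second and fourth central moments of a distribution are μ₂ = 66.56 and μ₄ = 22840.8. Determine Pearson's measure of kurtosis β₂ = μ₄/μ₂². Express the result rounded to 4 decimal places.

5.1557

μ₂² = 66.56² = 4430.23360
μ₄/μ₂² = 22840.8 / 4430.23360 = 5.15566
β₂ ≈ 5.1557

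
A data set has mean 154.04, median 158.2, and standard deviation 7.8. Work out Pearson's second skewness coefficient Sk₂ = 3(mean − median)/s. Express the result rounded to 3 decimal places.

Sk₂ = 3(154.04 − 158.2) / 7.8 = 3 × -4.1600 / 7.8
    = -12.4800 / 7.8 ≈ -1.600

-1.600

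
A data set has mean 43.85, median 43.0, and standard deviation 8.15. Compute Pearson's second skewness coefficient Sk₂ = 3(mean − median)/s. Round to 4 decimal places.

0.3129

Sk₂ = 3(43.85 − 43.0) / 8.15 = 3 × 0.8500 / 8.15
    = 2.5500 / 8.15 ≈ 0.3129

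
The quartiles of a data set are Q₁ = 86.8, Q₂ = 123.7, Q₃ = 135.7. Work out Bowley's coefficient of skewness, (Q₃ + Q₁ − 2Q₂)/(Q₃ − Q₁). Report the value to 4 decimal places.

numerator: Q₃ + Q₁ − 2Q₂ = 135.7 + 86.8 − 2×123.7 = -24.9000
denominator: Q₃ − Q₁ = 135.7 − 86.8 = 48.9000
Bowley skewness = -24.9000 / 48.9000 ≈ -0.5092

-0.5092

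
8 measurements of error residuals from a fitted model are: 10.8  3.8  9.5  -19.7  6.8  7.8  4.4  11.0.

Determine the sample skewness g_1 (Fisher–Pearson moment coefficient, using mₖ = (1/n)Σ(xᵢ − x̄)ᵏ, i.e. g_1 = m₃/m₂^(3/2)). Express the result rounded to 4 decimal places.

-1.9554

x̄ = (10.8 + 3.8 + 9.5 - 19.7 + 6.8 + 7.8 + 4.4 + 11.0) / 8 = 4.3000
deviations (xᵢ − x̄): 6.5000, -0.5000, 5.2000, -24.0000, 2.5000, 3.5000, 0.1000, 6.7000
Σ(xᵢ − x̄)² = 708.9400 ⇒ m₂ = 708.9400/8 = 88.61750
Σ(xᵢ − x̄)³ = -13049.6280 ⇒ m₃ = -13049.6280/8 = -1631.20350
m₂^(3/2) = 88.61750^(1.5) = 834.21739
g_1 = m₃ / m₂^(3/2) = -1631.20350 / 834.21739 ≈ -1.9554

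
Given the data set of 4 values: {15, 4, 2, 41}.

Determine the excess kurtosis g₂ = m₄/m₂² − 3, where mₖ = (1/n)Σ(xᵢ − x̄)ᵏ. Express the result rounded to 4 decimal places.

-0.9660

x̄ = 15.5000
Σ(xᵢ − x̄)² = 965.0000 ⇒ m₂ = 241.25000
Σ(xᵢ − x̄)⁴ = 473530.2500 ⇒ m₄ = 118382.56250
m₂² = 58201.56250
g₂ = m₄/m₂² − 3 = 2.03401 − 3 ≈ -0.9660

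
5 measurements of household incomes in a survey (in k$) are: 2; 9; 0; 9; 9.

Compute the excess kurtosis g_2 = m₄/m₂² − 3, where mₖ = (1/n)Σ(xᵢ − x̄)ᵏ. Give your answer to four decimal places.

-1.6676

x̄ = 5.8000
Σ(xᵢ − x̄)² = 78.8000 ⇒ m₂ = 15.76000
Σ(xᵢ − x̄)⁴ = 1654.7360 ⇒ m₄ = 330.94720
m₂² = 248.37760
g_2 = m₄/m₂² − 3 = 1.33244 − 3 ≈ -1.6676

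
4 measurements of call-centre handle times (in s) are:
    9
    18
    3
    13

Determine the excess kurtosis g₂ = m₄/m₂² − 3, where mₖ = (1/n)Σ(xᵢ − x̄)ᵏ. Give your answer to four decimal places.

-1.2428

x̄ = 10.7500
Σ(xᵢ − x̄)² = 120.7500 ⇒ m₂ = 30.18750
Σ(xᵢ − x̄)⁴ = 6405.3281 ⇒ m₄ = 1601.33203
m₂² = 911.28516
g₂ = m₄/m₂² − 3 = 1.75722 − 3 ≈ -1.2428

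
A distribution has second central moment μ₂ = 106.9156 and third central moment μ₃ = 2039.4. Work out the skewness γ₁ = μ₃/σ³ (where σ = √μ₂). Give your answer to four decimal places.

σ = √μ₂ = √106.9156 = 10.34000
σ³ = μ₂^(3/2) = 1105.50730
γ₁ = μ₃/σ³ = 2039.4 / 1105.50730 ≈ 1.8448

1.8448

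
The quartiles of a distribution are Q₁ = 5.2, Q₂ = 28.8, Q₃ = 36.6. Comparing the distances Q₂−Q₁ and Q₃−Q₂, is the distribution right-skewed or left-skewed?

Q₂ − Q₁ = 23.6;  Q₃ − Q₂ = 7.8
Q₂ − Q₁ > Q₃ − Q₂ ⇒ the lower half is more spread out ⇒ left-skewed.

left-skewed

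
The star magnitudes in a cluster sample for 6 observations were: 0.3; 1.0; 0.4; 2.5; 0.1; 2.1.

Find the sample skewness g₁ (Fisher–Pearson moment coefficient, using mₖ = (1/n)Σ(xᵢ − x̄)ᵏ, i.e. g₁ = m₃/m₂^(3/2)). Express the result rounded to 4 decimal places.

x̄ = (0.3 + 1.0 + 0.4 + 2.5 + 0.1 + 2.1) / 6 = 1.0667
deviations (xᵢ − x̄): -0.7667, -0.0667, -0.6667, 1.4333, -0.9667, 1.0333
Σ(xᵢ − x̄)² = 5.0933 ⇒ m₂ = 5.0933/6 = 0.84889
Σ(xᵢ − x̄)³ = 2.3976 ⇒ m₃ = 2.3976/6 = 0.39959
m₂^(3/2) = 0.84889^(1.5) = 0.78213
g₁ = m₃ / m₂^(3/2) = 0.39959 / 0.78213 ≈ 0.5109

0.5109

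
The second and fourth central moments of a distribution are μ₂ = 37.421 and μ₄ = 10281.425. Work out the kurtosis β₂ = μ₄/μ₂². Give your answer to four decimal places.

7.3421

μ₂² = 37.421² = 1400.33124
μ₄/μ₂² = 10281.425 / 1400.33124 = 7.34214
β₂ ≈ 7.3421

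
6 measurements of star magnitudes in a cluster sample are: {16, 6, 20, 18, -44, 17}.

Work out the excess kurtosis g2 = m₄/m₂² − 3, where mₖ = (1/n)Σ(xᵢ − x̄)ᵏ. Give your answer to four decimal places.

x̄ = 5.5000
Σ(xᵢ − x̄)² = 3059.5000 ⇒ m₂ = 509.91667
Σ(xᵢ − x̄)⁴ = 6101989.3750 ⇒ m₄ = 1016998.22917
m₂² = 260015.00694
g2 = m₄/m₂² − 3 = 3.91131 − 3 ≈ 0.9113

0.9113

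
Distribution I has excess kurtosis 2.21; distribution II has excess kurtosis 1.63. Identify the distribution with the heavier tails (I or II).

I

Higher excess kurtosis ⇒ heavier tails relative to the normal distribution.
2.21 vs 1.63: the larger is 2.21, so I has heavier tails.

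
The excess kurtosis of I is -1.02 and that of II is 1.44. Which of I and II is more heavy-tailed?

II

Higher excess kurtosis ⇒ heavier tails relative to the normal distribution.
-1.02 vs 1.44: the larger is 1.44, so II has heavier tails. (II is leptokurtic — heavier-than-normal tails; the other is platykurtic.)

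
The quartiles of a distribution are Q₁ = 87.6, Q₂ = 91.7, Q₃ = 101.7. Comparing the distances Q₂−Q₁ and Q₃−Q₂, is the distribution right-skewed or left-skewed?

Q₂ − Q₁ = 4.1;  Q₃ − Q₂ = 10.0
Q₃ − Q₂ > Q₂ − Q₁ ⇒ the upper half is more spread out ⇒ right-skewed.

right-skewed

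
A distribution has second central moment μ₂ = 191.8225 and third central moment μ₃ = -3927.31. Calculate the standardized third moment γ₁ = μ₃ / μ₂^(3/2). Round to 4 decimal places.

σ = √μ₂ = √191.8225 = 13.85000
σ³ = μ₂^(3/2) = 2656.74162
γ₁ = μ₃/σ³ = -3927.31 / 2656.74162 ≈ -1.4782

-1.4782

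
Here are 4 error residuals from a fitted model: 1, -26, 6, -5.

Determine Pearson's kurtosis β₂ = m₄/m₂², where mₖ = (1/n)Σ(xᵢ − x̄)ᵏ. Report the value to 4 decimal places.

2.0762

x̄ = -6.0000
Σ(xᵢ − x̄)² = 594.0000 ⇒ m₂ = 148.50000
Σ(xᵢ − x̄)⁴ = 183138.0000 ⇒ m₄ = 45784.50000
m₂² = 22052.25000
β₂ = m₄/m₂² = 45784.50000 / 22052.25000 ≈ 2.0762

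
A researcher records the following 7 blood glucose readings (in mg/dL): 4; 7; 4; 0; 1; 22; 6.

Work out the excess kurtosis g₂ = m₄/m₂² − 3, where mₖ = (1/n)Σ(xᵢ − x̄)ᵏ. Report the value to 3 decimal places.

x̄ = 6.2857
Σ(xᵢ − x̄)² = 325.4286 ⇒ m₂ = 46.48980
Σ(xᵢ − x̄)⁴ = 63375.2478 ⇒ m₄ = 9053.60683
m₂² = 2161.30112
g₂ = m₄/m₂² − 3 = 4.18896 − 3 ≈ 1.189

1.189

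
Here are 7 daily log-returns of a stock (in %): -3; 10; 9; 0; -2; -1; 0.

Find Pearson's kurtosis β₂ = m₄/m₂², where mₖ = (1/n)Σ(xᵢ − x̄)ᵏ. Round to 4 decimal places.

x̄ = 1.8571
Σ(xᵢ − x̄)² = 170.8571 ⇒ m₂ = 24.40816
Σ(xᵢ − x̄)⁴ = 7867.9300 ⇒ m₄ = 1123.99000
m₂² = 595.75843
β₂ = m₄/m₂² = 1123.99000 / 595.75843 ≈ 1.8867

1.8867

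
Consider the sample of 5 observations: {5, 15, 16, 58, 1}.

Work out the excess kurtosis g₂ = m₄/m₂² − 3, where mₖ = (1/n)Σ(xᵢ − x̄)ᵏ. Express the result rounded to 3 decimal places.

x̄ = 19.0000
Σ(xᵢ − x̄)² = 2066.0000 ⇒ m₂ = 413.20000
Σ(xᵢ − x̄)⁴ = 2457170.0000 ⇒ m₄ = 491434.00000
m₂² = 170734.24000
g₂ = m₄/m₂² − 3 = 2.87836 − 3 ≈ -0.122

-0.122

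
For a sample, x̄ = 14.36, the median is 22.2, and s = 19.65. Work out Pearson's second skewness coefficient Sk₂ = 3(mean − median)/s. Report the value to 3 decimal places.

-1.197

Sk₂ = 3(14.36 − 22.2) / 19.65 = 3 × -7.8400 / 19.65
    = -23.5200 / 19.65 ≈ -1.197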